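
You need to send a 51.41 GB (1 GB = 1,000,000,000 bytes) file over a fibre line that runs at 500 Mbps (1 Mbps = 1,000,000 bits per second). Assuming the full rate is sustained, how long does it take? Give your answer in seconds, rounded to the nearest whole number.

51.41 GB = 51,410,000,000 bytes = 411,280,000,000 bits
500 Mbps = 500,000,000 bits/s
time = 411,280,000,000 / 500,000,000 = 823 s

823 seconds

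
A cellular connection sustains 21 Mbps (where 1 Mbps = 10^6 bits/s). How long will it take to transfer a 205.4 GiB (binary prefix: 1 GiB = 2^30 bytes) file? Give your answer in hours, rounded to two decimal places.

23.34 hours

205.4 GiB = 220,546,570,649.6 bytes = 1,764,372,565,196.8 bits
21 Mbps = 21,000,000 bits/s
time = 1,764,372,565,196.8 / 21,000,000 = 84,017.7412 s
84,017.7412 s / 3600 = 23.34 hours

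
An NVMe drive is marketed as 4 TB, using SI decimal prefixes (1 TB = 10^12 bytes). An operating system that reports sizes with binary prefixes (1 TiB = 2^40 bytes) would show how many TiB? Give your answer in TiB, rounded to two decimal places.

3.64 TiB

4 TB = 4 × 10^12 bytes = 4,000,000,000,000 bytes
1 TiB = 1,099,511,627,776 bytes
4,000,000,000,000 / 1,099,511,627,776 = 3.64 TiB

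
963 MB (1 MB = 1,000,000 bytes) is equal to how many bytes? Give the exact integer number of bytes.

963 × 1,000,000 = 963,000,000 bytes

963,000,000 bytes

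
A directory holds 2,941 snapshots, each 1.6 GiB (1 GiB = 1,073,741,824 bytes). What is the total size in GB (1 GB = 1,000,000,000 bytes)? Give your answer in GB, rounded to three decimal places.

Total = 2,941 × 1.6 GiB = 4705.6 GiB
= 4705.6 × 1,073,741,824 bytes = 5,052,599,527,014.4 bytes
1 GB = 1,000,000,000 bytes
5,052,599,527,014.4 / 1,000,000,000 = 5,052.600 GB

5,052.600 GB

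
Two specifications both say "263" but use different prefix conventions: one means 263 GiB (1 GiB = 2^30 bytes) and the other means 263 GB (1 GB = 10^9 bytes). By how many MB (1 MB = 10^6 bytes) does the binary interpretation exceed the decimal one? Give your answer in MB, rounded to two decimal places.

19,394.10 MB

263 GiB = 263 × 1,073,741,824 = 282,394,099,712 bytes
263 GB = 263 × 1,000,000,000 = 263,000,000,000 bytes
difference = 19,394,099,712 bytes
19,394,099,712 / 1,000,000 = 19,394.10 MB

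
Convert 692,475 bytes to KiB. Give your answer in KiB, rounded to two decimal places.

692,475 bytes given.
1 KiB = 1,024 bytes
692,475 / 1,024 = 676.25 KiB

676.25 KiB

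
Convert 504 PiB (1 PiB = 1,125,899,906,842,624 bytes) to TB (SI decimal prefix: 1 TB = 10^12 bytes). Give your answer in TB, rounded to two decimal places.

567,453.55 TB

504 PiB × 1,125,899,906,842,624 bytes/PiB = 567,453,553,048,682,496 bytes
1 TB = 10^12 bytes = 1,000,000,000,000 bytes
567,453,553,048,682,496 / 1,000,000,000,000 = 567,453.55 TB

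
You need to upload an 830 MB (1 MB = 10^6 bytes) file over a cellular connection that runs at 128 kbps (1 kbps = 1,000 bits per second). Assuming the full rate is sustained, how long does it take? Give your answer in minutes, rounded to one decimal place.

830 MB = 830,000,000 bytes = 6,640,000,000 bits
128 kbps = 128,000 bits/s
time = 6,640,000,000 / 128,000 = 51,875.00 s
51,875.00 s / 60 = 864.6 minutes

864.6 minutes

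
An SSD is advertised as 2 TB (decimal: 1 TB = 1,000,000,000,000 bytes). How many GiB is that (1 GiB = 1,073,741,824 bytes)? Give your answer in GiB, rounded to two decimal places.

2 TB = 2 × 10^12 bytes = 2,000,000,000,000 bytes
1 GiB = 2^30 bytes = 1,073,741,824 bytes
2,000,000,000,000 / 1,073,741,824 = 1,862.65 GiB

1,862.65 GiB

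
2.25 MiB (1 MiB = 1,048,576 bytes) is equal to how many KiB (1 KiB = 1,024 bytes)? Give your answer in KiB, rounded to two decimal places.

2.25 MiB = 2.25 × 2^20 bytes = 2,359,296 bytes
1 KiB = 2^10 bytes = 1,024 bytes
2,359,296 / 1,024 = 2,304.00 KiB

2,304.00 KiB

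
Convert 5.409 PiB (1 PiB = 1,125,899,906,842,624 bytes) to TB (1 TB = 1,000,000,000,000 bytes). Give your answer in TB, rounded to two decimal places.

5.409 PiB = 5.409 × 2^50 bytes = 6,089,992,596,111,753.216 bytes
1 TB = 10^12 bytes = 1,000,000,000,000 bytes
6,089,992,596,111,753.216 / 1,000,000,000,000 = 6,089.99 TB

6,089.99 TB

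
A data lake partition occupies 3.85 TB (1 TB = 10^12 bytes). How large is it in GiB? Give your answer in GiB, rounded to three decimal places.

3.85 TB = 3.85 × 10^12 bytes = 3,850,000,000,000 bytes
1 GiB = 1,073,741,824 bytes
3,850,000,000,000 / 1,073,741,824 = 3,585.592 GiB

3,585.592 GiB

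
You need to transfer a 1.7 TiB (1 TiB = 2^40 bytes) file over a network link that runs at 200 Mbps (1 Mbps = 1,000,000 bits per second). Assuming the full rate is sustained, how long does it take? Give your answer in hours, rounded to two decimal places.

20.77 hours

1.7 TiB = 1,869,169,767,219.2 bytes = 14,953,358,137,753.6 bits
200 Mbps = 200,000,000 bits/s
time = 14,953,358,137,753.6 / 200,000,000 = 74,766.7907 s
74,766.7907 s / 3600 = 20.77 hours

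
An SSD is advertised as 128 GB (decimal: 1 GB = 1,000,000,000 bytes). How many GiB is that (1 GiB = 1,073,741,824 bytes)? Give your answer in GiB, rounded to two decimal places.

119.21 GiB

128 GB = 128 × 10^9 bytes = 128,000,000,000 bytes
1 GiB = 1,073,741,824 bytes
128,000,000,000 / 1,073,741,824 = 119.21 GiB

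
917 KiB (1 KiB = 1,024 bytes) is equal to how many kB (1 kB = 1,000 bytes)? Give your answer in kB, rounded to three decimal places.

917 KiB = 917 × 2^10 bytes = 939,008 bytes
1 kB = 10^3 bytes = 1,000 bytes
939,008 / 1,000 = 939.008 kB

939.008 kB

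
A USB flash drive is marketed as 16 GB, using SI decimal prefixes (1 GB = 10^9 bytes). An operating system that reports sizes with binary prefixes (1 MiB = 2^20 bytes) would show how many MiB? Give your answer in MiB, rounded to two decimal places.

16 GB = 16 × 10^9 bytes = 16,000,000,000 bytes
1 MiB = 2^20 bytes = 1,048,576 bytes
16,000,000,000 / 1,048,576 = 15,258.79 MiB

15,258.79 MiB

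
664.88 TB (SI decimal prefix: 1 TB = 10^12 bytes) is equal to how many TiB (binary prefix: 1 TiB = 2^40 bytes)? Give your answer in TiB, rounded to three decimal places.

604.705 TiB

664.88 TB × 1,000,000,000,000 bytes/TB = 664,880,000,000,000 bytes
1 TiB = 2^40 bytes = 1,099,511,627,776 bytes
664,880,000,000,000 / 1,099,511,627,776 = 604.705 TiB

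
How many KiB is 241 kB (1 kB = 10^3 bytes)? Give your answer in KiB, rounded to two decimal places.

241 kB = 241 × 10^3 bytes = 241,000 bytes
1 KiB = 2^10 bytes = 1,024 bytes
241,000 / 1,024 = 235.35 KiB

235.35 KiB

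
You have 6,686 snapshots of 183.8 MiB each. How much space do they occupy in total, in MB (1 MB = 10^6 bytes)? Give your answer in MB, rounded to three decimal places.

Total = 6,686 × 183.8 MiB = 1228886.8 MiB
= 1228886.8 × 1,048,576 bytes = 1,288,581,205,196.8 bytes
1 MB = 1,000,000 bytes
1,288,581,205,196.8 / 1,000,000 = 1,288,581.205 MB

1,288,581.205 MB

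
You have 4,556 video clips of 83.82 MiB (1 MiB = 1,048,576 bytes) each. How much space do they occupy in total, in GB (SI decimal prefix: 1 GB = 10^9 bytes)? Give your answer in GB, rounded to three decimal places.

400.434 GB

Total = 4,556 × 83.82 MiB = 381883.92 MiB
= 381883.92 × 1,048,576 bytes = 400,434,313,297.92 bytes
1 GB = 1,000,000,000 bytes
400,434,313,297.92 / 1,000,000,000 = 400.434 GB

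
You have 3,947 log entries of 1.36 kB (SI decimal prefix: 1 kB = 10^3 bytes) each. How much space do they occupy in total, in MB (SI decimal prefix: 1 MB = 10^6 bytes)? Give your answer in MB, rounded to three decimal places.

5.368 MB

Total = 3,947 × 1.36 kB = 5367.92 kB
= 5367.92 × 1,000 bytes = 5,367,920 bytes
1 MB = 1,000,000 bytes
5,367,920 / 1,000,000 = 5.368 MB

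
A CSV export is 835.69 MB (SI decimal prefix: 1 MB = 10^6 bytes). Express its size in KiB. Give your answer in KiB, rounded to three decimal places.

835.69 MB = 835.69 × 10^6 bytes = 835,690,000 bytes
1 KiB = 1,024 bytes
835,690,000 / 1,024 = 816,103.516 KiB

816,103.516 KiB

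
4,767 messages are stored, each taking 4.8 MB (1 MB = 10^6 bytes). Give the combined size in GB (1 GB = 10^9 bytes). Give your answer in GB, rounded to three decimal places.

22.882 GB

Total = 4,767 × 4.8 MB = 22881.6 MB
= 22881.6 × 1,000,000 bytes = 22,881,600,000 bytes
1 GB = 1,000,000,000 bytes
22,881,600,000 / 1,000,000,000 = 22.882 GB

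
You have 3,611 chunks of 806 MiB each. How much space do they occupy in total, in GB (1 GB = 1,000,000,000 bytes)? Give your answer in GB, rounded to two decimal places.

3,051.84 GB

Total = 3,611 × 806 MiB = 2,910,466 MiB
= 2,910,466 × 1,048,576 bytes = 3,051,844,796,416 bytes
1 GB = 1,000,000,000 bytes
3,051,844,796,416 / 1,000,000,000 = 3,051.84 GB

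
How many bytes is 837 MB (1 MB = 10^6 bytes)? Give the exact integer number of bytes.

837 × 1,000,000 = 837,000,000 bytes  (1 MB = 10^6 bytes)

837,000,000 bytes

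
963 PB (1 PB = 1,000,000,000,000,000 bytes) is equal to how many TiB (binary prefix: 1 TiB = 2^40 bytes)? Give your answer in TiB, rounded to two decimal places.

963 PB = 963 × 10^15 bytes = 963,000,000,000,000,000 bytes
1 TiB = 1,099,511,627,776 bytes
963,000,000,000,000,000 / 1,099,511,627,776 = 875,843.40 TiB

875,843.40 TiB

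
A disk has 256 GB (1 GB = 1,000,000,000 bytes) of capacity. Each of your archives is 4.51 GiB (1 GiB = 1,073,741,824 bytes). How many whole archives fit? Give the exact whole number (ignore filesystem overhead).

Capacity: 256 GB = 256,000,000,000 bytes
Per item: 4.51 GiB = 4,842,575,626.24 bytes
⌊256,000,000,000 / 4,842,575,626.24⌋ = 52

52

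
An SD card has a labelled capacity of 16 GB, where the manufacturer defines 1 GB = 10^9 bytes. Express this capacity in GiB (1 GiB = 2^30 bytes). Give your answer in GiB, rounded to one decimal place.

16 GB × 1,000,000,000 bytes/GB = 16,000,000,000 bytes
1 GiB = 2^30 bytes = 1,073,741,824 bytes
16,000,000,000 / 1,073,741,824 = 14.9 GiB

14.9 GiB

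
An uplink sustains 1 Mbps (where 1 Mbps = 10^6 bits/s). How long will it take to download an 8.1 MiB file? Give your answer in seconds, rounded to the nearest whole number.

8.1 MiB = 8,493,465.6 bytes = 67,947,724.8 bits
1 Mbps = 1,000,000 bits/s
time = 67,947,724.8 / 1,000,000 = 68 s

68 seconds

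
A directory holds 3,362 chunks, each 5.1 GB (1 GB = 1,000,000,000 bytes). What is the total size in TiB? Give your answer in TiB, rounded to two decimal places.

Total = 3,362 × 5.1 GB = 17146.2 GB
= 17146.2 × 1,000,000,000 bytes = 17,146,200,000,000 bytes
1 TiB = 1,099,511,627,776 bytes
17,146,200,000,000 / 1,099,511,627,776 = 15.59 TiB

15.59 TiB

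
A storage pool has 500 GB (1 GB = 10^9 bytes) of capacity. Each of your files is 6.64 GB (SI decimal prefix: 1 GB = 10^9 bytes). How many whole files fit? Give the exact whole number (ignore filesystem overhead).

Capacity: 500 GB = 500,000,000,000 bytes
Per item: 6.64 GB = 6,640,000,000 bytes
⌊500,000,000,000 / 6,640,000,000⌋ = 75

75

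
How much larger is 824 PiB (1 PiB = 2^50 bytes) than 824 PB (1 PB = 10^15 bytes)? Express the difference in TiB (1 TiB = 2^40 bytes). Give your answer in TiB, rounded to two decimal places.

824 PiB = 824 × 1,125,899,906,842,624 = 927,741,523,238,322,176 bytes
824 PB = 824 × 1,000,000,000,000,000 = 824,000,000,000,000,000 bytes
difference = 103,741,523,238,322,176 bytes
103,741,523,238,322,176 / 1,099,511,627,776 = 94,352.37 TiB

94,352.37 TiB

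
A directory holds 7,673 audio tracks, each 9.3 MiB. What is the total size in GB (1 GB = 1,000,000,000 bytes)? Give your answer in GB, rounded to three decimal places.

Total = 7,673 × 9.3 MiB = 71358.9 MiB
= 71358.9 × 1,048,576 bytes = 74,825,229,926.4 bytes
1 GB = 1,000,000,000 bytes
74,825,229,926.4 / 1,000,000,000 = 74.825 GB

74.825 GB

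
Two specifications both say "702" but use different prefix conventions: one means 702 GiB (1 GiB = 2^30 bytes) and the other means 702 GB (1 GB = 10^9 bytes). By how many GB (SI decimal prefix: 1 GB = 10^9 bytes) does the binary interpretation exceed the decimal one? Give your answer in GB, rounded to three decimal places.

51.767 GB

702 GiB = 702 × 1,073,741,824 = 753,766,760,448 bytes
702 GB = 702 × 1,000,000,000 = 702,000,000,000 bytes
difference = 51,766,760,448 bytes
51,766,760,448 / 1,000,000,000 = 51.767 GB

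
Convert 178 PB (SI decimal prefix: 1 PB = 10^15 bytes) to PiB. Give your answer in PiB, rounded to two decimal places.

178 PB × 1,000,000,000,000,000 bytes/PB = 178,000,000,000,000,000 bytes
1 PiB = 2^50 bytes = 1,125,899,906,842,624 bytes
178,000,000,000,000,000 / 1,125,899,906,842,624 = 158.10 PiB

158.10 PiB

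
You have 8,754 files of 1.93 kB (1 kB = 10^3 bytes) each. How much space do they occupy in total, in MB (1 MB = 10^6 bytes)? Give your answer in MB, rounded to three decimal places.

16.895 MB

Total = 8,754 × 1.93 kB = 16895.22 kB
= 16895.22 × 1,000 bytes = 16,895,220 bytes
1 MB = 1,000,000 bytes
16,895,220 / 1,000,000 = 16.895 MB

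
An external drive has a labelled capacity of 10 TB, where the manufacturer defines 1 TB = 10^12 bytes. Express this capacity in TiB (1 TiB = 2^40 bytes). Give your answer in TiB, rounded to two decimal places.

10 TB = 10 × 10^12 bytes = 10,000,000,000,000 bytes
1 TiB = 2^40 bytes = 1,099,511,627,776 bytes
10,000,000,000,000 / 1,099,511,627,776 = 9.09 TiB

9.09 TiB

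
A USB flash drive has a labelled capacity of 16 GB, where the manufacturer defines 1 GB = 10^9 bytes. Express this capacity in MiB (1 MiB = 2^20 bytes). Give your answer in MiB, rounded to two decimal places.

16 GB × 1,000,000,000 bytes/GB = 16,000,000,000 bytes
1 MiB = 2^20 bytes = 1,048,576 bytes
16,000,000,000 / 1,048,576 = 15,258.79 MiB

15,258.79 MiB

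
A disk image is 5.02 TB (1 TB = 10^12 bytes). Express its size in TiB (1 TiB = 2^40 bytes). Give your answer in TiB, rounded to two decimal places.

4.57 TiB

5.02 TB = 5.02 × 10^12 bytes = 5,020,000,000,000 bytes
1 TiB = 2^40 bytes = 1,099,511,627,776 bytes
5,020,000,000,000 / 1,099,511,627,776 = 4.57 TiB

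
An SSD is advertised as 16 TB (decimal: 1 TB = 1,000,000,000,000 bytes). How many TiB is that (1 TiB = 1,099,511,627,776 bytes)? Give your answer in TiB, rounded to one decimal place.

14.6 TiB

16 TB × 1,000,000,000,000 bytes/TB = 16,000,000,000,000 bytes
1 TiB = 1,099,511,627,776 bytes
16,000,000,000,000 / 1,099,511,627,776 = 14.6 TiB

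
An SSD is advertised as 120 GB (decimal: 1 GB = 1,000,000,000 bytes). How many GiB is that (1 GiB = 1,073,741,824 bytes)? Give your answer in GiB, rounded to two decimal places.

111.76 GiB

120 GB × 1,000,000,000 bytes/GB = 120,000,000,000 bytes
1 GiB = 1,073,741,824 bytes
120,000,000,000 / 1,073,741,824 = 111.76 GiB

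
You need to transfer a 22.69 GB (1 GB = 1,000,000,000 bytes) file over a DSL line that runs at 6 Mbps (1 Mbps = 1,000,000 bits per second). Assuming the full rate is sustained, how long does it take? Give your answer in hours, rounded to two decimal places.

8.40 hours

22.69 GB = 22,690,000,000 bytes = 181,520,000,000 bits
6 Mbps = 6,000,000 bits/s
time = 181,520,000,000 / 6,000,000 = 30,253.3333 s
30,253.3333 s / 3600 = 8.40 hours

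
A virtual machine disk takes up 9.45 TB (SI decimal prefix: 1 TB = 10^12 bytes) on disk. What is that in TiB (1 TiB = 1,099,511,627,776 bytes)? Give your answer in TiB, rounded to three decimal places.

9.45 TB = 9.45 × 10^12 bytes = 9,450,000,000,000 bytes
1 TiB = 2^40 bytes = 1,099,511,627,776 bytes
9,450,000,000,000 / 1,099,511,627,776 = 8.595 TiB

8.595 TiB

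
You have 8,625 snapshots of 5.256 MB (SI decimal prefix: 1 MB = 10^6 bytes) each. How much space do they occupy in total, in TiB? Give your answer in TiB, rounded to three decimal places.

0.041 TiB

Total = 8,625 × 5.256 MB = 45,333 MB
= 45,333 × 1,000,000 bytes = 45,333,000,000 bytes
1 TiB = 1,099,511,627,776 bytes
45,333,000,000 / 1,099,511,627,776 = 0.041 TiB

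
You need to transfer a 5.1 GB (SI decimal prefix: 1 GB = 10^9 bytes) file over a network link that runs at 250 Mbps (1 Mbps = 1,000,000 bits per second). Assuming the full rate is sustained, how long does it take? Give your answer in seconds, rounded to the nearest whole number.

163 seconds

5.1 GB = 5,100,000,000 bytes = 40,800,000,000 bits
250 Mbps = 250,000,000 bits/s
time = 40,800,000,000 / 250,000,000 = 163 s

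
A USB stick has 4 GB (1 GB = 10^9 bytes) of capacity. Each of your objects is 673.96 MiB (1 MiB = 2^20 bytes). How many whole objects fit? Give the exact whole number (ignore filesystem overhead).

5

Capacity: 4 GB = 4,000,000,000 bytes
Per item: 673.96 MiB = 706,698,280.96 bytes
⌊4,000,000,000 / 706,698,280.96⌋ = 5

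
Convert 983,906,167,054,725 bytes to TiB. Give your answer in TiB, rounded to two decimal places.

894.86 TiB

983,906,167,054,725 bytes given.
1 TiB = 1,099,511,627,776 bytes
983,906,167,054,725 / 1,099,511,627,776 = 894.86 TiB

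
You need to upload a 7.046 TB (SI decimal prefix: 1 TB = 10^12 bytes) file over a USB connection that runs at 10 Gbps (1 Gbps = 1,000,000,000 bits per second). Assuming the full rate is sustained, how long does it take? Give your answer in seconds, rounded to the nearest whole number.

7.046 TB = 7,046,000,000,000 bytes = 56,368,000,000,000 bits
10 Gbps = 10,000,000,000 bits/s
time = 56,368,000,000,000 / 10,000,000,000 = 5,637 s

5,637 seconds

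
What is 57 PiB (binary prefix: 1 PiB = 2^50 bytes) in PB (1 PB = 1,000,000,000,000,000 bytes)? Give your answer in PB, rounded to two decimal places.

64.18 PB

57 PiB = 57 × 2^50 bytes = 64,176,294,690,029,568 bytes
1 PB = 1,000,000,000,000,000 bytes
64,176,294,690,029,568 / 1,000,000,000,000,000 = 64.18 PB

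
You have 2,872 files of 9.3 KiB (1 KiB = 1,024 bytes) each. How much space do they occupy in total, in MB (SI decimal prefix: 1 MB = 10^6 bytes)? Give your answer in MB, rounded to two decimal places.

27.35 MB

Total = 2,872 × 9.3 KiB = 26709.6 KiB
= 26709.6 × 1,024 bytes = 27,350,630.4 bytes
1 MB = 1,000,000 bytes
27,350,630.4 / 1,000,000 = 27.35 MB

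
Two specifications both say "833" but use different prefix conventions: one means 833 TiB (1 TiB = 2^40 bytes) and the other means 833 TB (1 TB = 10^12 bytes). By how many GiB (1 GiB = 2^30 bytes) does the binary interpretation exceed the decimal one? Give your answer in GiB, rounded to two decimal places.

77,200.30 GiB

833 TiB = 833 × 1,099,511,627,776 = 915,893,185,937,408 bytes
833 TB = 833 × 1,000,000,000,000 = 833,000,000,000,000 bytes
difference = 82,893,185,937,408 bytes
82,893,185,937,408 / 1,073,741,824 = 77,200.30 GiB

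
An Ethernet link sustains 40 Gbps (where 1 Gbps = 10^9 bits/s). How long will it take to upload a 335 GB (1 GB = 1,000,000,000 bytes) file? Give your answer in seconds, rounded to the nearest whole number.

67 seconds

335 GB = 335,000,000,000 bytes = 2,680,000,000,000 bits
40 Gbps = 40,000,000,000 bits/s
time = 2,680,000,000,000 / 40,000,000,000 = 67 s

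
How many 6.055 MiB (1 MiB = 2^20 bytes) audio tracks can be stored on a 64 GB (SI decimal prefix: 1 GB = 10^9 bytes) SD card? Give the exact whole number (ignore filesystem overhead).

10,080

Capacity: 64 GB = 64,000,000,000 bytes
Per item: 6.055 MiB = 6,349,127.68 bytes
⌊64,000,000,000 / 6,349,127.68⌋ = 10,080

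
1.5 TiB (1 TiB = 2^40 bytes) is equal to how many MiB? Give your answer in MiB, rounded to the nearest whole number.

1.5 TiB = 1.5 × 2^40 bytes = 1,649,267,441,664 bytes
1 MiB = 2^20 bytes = 1,048,576 bytes
1,649,267,441,664 / 1,048,576 = 1,572,864 MiB

1,572,864 MiB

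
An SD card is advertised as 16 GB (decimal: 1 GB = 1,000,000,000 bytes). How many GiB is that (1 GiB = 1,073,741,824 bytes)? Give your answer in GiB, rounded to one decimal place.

16 GB × 1,000,000,000 bytes/GB = 16,000,000,000 bytes
1 GiB = 2^30 bytes = 1,073,741,824 bytes
16,000,000,000 / 1,073,741,824 = 14.9 GiB

14.9 GiB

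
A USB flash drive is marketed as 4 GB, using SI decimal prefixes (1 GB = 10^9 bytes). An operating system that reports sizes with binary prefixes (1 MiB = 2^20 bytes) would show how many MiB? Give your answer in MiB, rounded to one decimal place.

3,814.7 MiB

4 GB = 4 × 10^9 bytes = 4,000,000,000 bytes
1 MiB = 1,048,576 bytes
4,000,000,000 / 1,048,576 = 3,814.7 MiB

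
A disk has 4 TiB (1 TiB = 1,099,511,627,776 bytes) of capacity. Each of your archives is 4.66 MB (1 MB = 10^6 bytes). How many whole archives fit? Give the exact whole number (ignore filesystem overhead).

943,786

Capacity: 4 TiB = 4,398,046,511,104 bytes
Per item: 4.66 MB = 4,660,000 bytes
⌊4,398,046,511,104 / 4,660,000⌋ = 943,786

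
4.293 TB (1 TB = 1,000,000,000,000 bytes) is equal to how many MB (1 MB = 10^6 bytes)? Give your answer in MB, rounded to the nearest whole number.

4,293,000 MB

4.293 TB = 4.293 × 10^12 bytes = 4,293,000,000,000 bytes
1 MB = 10^6 bytes = 1,000,000 bytes
4,293,000,000,000 / 1,000,000 = 4,293,000 MB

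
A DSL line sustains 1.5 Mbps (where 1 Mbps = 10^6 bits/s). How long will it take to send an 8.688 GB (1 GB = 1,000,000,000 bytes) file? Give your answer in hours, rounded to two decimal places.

8.688 GB = 8,688,000,000 bytes = 69,504,000,000 bits
1.5 Mbps = 1,500,000 bits/s
time = 69,504,000,000 / 1,500,000 = 46,336.0000 s
46,336.0000 s / 3600 = 12.87 hours

12.87 hours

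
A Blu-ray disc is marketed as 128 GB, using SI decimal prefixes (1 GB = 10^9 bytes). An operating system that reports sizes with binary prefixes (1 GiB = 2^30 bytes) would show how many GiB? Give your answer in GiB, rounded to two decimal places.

128 GB = 128 × 10^9 bytes = 128,000,000,000 bytes
1 GiB = 2^30 bytes = 1,073,741,824 bytes
128,000,000,000 / 1,073,741,824 = 119.21 GiB

119.21 GiB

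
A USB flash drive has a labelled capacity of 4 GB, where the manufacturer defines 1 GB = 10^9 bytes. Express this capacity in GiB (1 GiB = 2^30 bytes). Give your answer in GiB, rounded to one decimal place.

3.7 GiB

4 GB × 1,000,000,000 bytes/GB = 4,000,000,000 bytes
1 GiB = 2^30 bytes = 1,073,741,824 bytes
4,000,000,000 / 1,073,741,824 = 3.7 GiB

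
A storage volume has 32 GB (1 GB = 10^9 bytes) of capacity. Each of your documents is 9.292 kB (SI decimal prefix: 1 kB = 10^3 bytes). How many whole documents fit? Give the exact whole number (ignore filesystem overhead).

3,443,822

Capacity: 32 GB = 32,000,000,000 bytes
Per item: 9.292 kB = 9,292 bytes
⌊32,000,000,000 / 9,292⌋ = 3,443,822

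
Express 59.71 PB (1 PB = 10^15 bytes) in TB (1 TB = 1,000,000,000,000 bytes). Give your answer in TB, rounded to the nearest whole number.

59,710 TB

59.71 PB × 1,000,000,000,000,000 bytes/PB = 59,710,000,000,000,000 bytes
1 TB = 1,000,000,000,000 bytes
59,710,000,000,000,000 / 1,000,000,000,000 = 59,710 TB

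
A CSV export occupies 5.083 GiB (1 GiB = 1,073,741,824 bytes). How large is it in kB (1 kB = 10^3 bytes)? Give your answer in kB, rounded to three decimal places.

5.083 GiB = 5.083 × 2^30 bytes = 5,457,829,691.392 bytes
1 kB = 10^3 bytes = 1,000 bytes
5,457,829,691.392 / 1,000 = 5,457,829.691 kB

5,457,829.691 kB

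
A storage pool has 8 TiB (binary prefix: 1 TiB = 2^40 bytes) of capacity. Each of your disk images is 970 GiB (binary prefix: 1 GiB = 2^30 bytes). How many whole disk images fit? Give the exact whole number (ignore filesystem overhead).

Capacity: 8 TiB = 8,796,093,022,208 bytes
Per item: 970 GiB = 1,041,529,569,280 bytes
⌊8,796,093,022,208 / 1,041,529,569,280⌋ = 8

8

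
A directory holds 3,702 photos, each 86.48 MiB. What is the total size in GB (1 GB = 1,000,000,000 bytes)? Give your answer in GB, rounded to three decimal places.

Total = 3,702 × 86.48 MiB = 320148.96 MiB
= 320148.96 × 1,048,576 bytes = 335,700,515,880.96 bytes
1 GB = 1,000,000,000 bytes
335,700,515,880.96 / 1,000,000,000 = 335.701 GB

335.701 GB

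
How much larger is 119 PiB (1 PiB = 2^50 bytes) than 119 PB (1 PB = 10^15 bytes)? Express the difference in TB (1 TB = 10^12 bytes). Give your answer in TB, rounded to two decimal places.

14,982.09 TB

119 PiB = 119 × 1,125,899,906,842,624 = 133,982,088,914,272,256 bytes
119 PB = 119 × 1,000,000,000,000,000 = 119,000,000,000,000,000 bytes
difference = 14,982,088,914,272,256 bytes
14,982,088,914,272,256 / 1,000,000,000,000 = 14,982.09 TB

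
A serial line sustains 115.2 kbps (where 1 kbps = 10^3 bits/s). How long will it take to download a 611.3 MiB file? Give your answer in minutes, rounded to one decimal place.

611.3 MiB = 640,994,508.8 bytes = 5,127,956,070.4 bits
115.2 kbps = 115,200 bits/s
time = 5,127,956,070.4 / 115,200 = 44,513.51 s
44,513.51 s / 60 = 741.9 minutes

741.9 minutes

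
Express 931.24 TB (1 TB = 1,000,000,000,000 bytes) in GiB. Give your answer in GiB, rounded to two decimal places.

867,284.83 GiB

931.24 TB = 931.24 × 10^12 bytes = 931,240,000,000,000 bytes
1 GiB = 1,073,741,824 bytes
931,240,000,000,000 / 1,073,741,824 = 867,284.83 GiB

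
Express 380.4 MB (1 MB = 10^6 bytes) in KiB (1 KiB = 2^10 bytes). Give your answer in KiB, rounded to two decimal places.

371,484.38 KiB

380.4 MB × 1,000,000 bytes/MB = 380,400,000 bytes
1 KiB = 1,024 bytes
380,400,000 / 1,024 = 371,484.38 KiB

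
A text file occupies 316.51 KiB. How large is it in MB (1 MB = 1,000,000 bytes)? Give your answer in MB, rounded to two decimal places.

316.51 KiB × 1,024 bytes/KiB = 324,106.24 bytes
1 MB = 10^6 bytes = 1,000,000 bytes
324,106.24 / 1,000,000 = 0.32 MB

0.32 MB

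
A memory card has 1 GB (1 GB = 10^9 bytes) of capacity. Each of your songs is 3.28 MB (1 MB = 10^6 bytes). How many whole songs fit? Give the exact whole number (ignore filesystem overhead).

Capacity: 1 GB = 1,000,000,000 bytes
Per item: 3.28 MB = 3,280,000 bytes
⌊1,000,000,000 / 3,280,000⌋ = 304

304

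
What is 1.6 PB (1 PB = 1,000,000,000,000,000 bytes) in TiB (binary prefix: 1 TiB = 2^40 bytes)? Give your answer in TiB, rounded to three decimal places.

1,455.192 TiB

1.6 PB × 1,000,000,000,000,000 bytes/PB = 1,600,000,000,000,000 bytes
1 TiB = 1,099,511,627,776 bytes
1,600,000,000,000,000 / 1,099,511,627,776 = 1,455.192 TiB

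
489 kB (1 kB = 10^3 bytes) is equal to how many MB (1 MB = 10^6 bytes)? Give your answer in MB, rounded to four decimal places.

489 kB × 1,000 bytes/kB = 489,000 bytes
1 MB = 1,000,000 bytes
489,000 / 1,000,000 = 0.4890 MB

0.4890 MB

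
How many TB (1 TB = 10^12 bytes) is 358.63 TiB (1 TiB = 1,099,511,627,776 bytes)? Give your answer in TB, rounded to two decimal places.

358.63 TiB × 1,099,511,627,776 bytes/TiB = 394,317,855,069,306.88 bytes
1 TB = 1,000,000,000,000 bytes
394,317,855,069,306.88 / 1,000,000,000,000 = 394.32 TB

394.32 TB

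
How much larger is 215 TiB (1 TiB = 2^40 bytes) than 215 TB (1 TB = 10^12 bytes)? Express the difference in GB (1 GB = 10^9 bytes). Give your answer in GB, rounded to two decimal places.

215 TiB = 215 × 1,099,511,627,776 = 236,394,999,971,840 bytes
215 TB = 215 × 1,000,000,000,000 = 215,000,000,000,000 bytes
difference = 21,394,999,971,840 bytes
21,394,999,971,840 / 1,000,000,000 = 21,395.00 GB

21,395.00 GB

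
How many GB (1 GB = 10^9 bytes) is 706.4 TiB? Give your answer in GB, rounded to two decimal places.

706.4 TiB = 706.4 × 2^40 bytes = 776,695,013,860,966.4 bytes
1 GB = 1,000,000,000 bytes
776,695,013,860,966.4 / 1,000,000,000 = 776,695.01 GB

776,695.01 GB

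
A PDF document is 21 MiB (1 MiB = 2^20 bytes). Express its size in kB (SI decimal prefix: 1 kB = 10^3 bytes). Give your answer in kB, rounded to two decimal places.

22,020.10 kB

21 MiB = 21 × 2^20 bytes = 22,020,096 bytes
1 kB = 10^3 bytes = 1,000 bytes
22,020,096 / 1,000 = 22,020.10 kB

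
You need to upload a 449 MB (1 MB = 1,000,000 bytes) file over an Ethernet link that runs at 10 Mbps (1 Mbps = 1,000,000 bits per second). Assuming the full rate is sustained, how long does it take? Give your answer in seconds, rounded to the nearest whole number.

359 seconds

449 MB = 449,000,000 bytes = 3,592,000,000 bits
10 Mbps = 10,000,000 bits/s
time = 3,592,000,000 / 10,000,000 = 359 s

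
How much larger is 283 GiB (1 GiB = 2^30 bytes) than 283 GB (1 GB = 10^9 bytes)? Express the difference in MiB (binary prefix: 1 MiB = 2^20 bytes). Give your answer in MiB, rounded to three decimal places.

19,902.168 MiB

283 GiB = 283 × 1,073,741,824 = 303,868,936,192 bytes
283 GB = 283 × 1,000,000,000 = 283,000,000,000 bytes
difference = 20,868,936,192 bytes
20,868,936,192 / 1,048,576 = 19,902.168 MiB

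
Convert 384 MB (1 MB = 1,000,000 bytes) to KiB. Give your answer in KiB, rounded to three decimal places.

384 MB = 384 × 10^6 bytes = 384,000,000 bytes
1 KiB = 1,024 bytes
384,000,000 / 1,024 = 375,000.000 KiB

375,000.000 KiB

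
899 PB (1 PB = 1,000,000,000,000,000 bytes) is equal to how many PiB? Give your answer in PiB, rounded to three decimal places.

899 PB = 899 × 10^15 bytes = 899,000,000,000,000,000 bytes
1 PiB = 2^50 bytes = 1,125,899,906,842,624 bytes
899,000,000,000,000,000 / 1,125,899,906,842,624 = 798.472 PiB

798.472 PiB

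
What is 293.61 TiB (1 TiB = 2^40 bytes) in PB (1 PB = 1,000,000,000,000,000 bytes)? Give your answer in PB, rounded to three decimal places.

0.323 PB

293.61 TiB × 1,099,511,627,776 bytes/TiB = 322,827,609,031,311.36 bytes
1 PB = 10^15 bytes = 1,000,000,000,000,000 bytes
322,827,609,031,311.36 / 1,000,000,000,000,000 = 0.323 PB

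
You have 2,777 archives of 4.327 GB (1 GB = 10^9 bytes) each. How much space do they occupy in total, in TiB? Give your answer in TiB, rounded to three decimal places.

Total = 2,777 × 4.327 GB = 12016.079 GB
= 12016.079 × 1,000,000,000 bytes = 12,016,079,000,000 bytes
1 TiB = 1,099,511,627,776 bytes
12,016,079,000,000 / 1,099,511,627,776 = 10.929 TiB

10.929 TiB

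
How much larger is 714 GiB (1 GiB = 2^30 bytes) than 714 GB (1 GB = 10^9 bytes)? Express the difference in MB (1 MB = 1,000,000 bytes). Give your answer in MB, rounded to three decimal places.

52,651.662 MB

714 GiB = 714 × 1,073,741,824 = 766,651,662,336 bytes
714 GB = 714 × 1,000,000,000 = 714,000,000,000 bytes
difference = 52,651,662,336 bytes
52,651,662,336 / 1,000,000 = 52,651.662 MB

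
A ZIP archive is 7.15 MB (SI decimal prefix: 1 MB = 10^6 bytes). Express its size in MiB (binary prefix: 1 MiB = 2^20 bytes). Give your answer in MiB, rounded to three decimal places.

6.819 MiB

7.15 MB = 7.15 × 10^6 bytes = 7,150,000 bytes
1 MiB = 1,048,576 bytes
7,150,000 / 1,048,576 = 6.819 MiB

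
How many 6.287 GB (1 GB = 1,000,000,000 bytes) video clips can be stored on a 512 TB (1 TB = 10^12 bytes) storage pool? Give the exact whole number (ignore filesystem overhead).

Capacity: 512 TB = 512,000,000,000,000 bytes
Per item: 6.287 GB = 6,287,000,000 bytes
⌊512,000,000,000,000 / 6,287,000,000⌋ = 81,437

81,437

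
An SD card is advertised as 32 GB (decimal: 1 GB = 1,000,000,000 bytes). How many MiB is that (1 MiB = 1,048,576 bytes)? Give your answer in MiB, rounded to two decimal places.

32 GB = 32 × 10^9 bytes = 32,000,000,000 bytes
1 MiB = 2^20 bytes = 1,048,576 bytes
32,000,000,000 / 1,048,576 = 30,517.58 MiB

30,517.58 MiB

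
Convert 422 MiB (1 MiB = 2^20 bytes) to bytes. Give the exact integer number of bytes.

442,499,072 bytes

422 × 1,048,576 = 442,499,072 bytes  (1 MiB = 2^20 bytes)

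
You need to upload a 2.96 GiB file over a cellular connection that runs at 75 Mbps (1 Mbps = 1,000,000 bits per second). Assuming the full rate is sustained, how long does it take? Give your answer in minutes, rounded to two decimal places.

5.65 minutes

2.96 GiB = 3,178,275,799.04 bytes = 25,426,206,392.32 bits
75 Mbps = 75,000,000 bits/s
time = 25,426,206,392.32 / 75,000,000 = 339.016 s
339.016 s / 60 = 5.65 minutes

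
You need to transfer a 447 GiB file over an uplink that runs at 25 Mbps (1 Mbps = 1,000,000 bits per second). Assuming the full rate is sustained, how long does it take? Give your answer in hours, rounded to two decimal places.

42.66 hours

447 GiB = 479,962,595,328 bytes = 3,839,700,762,624 bits
25 Mbps = 25,000,000 bits/s
time = 3,839,700,762,624 / 25,000,000 = 153,588.0305 s
153,588.0305 s / 3600 = 42.66 hours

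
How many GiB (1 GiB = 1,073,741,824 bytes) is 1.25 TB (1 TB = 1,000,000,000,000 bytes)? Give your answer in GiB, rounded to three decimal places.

1,164.153 GiB

1.25 TB = 1.25 × 10^12 bytes = 1,250,000,000,000 bytes
1 GiB = 1,073,741,824 bytes
1,250,000,000,000 / 1,073,741,824 = 1,164.153 GiB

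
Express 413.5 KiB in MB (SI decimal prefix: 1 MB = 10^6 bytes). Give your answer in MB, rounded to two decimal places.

0.42 MB

413.5 KiB = 413.5 × 2^10 bytes = 423,424 bytes
1 MB = 10^6 bytes = 1,000,000 bytes
423,424 / 1,000,000 = 0.42 MB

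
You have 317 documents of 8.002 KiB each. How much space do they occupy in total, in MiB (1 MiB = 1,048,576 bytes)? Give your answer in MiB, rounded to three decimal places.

2.477 MiB

Total = 317 × 8.002 KiB = 2536.634 KiB
= 2536.634 × 1,024 bytes = 2,597,513.216 bytes
1 MiB = 1,048,576 bytes
2,597,513.216 / 1,048,576 = 2.477 MiB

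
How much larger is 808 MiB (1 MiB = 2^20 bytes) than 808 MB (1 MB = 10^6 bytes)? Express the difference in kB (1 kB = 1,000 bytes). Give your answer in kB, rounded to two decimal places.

39,249.41 kB

808 MiB = 808 × 1,048,576 = 847,249,408 bytes
808 MB = 808 × 1,000,000 = 808,000,000 bytes
difference = 39,249,408 bytes
39,249,408 / 1,000 = 39,249.41 kB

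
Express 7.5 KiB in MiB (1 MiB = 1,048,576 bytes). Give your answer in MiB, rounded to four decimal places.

7.5 KiB = 7.5 × 2^10 bytes = 7,680 bytes
1 MiB = 2^20 bytes = 1,048,576 bytes
7,680 / 1,048,576 = 0.0073 MiB

0.0073 MiB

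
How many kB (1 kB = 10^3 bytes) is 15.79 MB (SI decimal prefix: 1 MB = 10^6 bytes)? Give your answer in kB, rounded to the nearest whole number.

15.79 MB × 1,000,000 bytes/MB = 15,790,000 bytes
1 kB = 10^3 bytes = 1,000 bytes
15,790,000 / 1,000 = 15,790 kB

15,790 kB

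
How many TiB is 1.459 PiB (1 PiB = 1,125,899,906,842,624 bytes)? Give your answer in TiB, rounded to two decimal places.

1,494.02 TiB

1.459 PiB = 1.459 × 2^50 bytes = 1,642,687,964,083,388.416 bytes
1 TiB = 2^40 bytes = 1,099,511,627,776 bytes
1,642,687,964,083,388.416 / 1,099,511,627,776 = 1,494.02 TiB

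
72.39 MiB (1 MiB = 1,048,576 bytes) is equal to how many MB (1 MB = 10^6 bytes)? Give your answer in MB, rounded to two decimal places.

72.39 MiB × 1,048,576 bytes/MiB = 75,906,416.64 bytes
1 MB = 10^6 bytes = 1,000,000 bytes
75,906,416.64 / 1,000,000 = 75.91 MB

75.91 MB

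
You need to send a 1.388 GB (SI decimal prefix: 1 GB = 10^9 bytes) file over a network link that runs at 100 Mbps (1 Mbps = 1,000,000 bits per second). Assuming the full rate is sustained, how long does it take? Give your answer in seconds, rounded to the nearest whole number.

1.388 GB = 1,388,000,000 bytes = 11,104,000,000 bits
100 Mbps = 100,000,000 bits/s
time = 11,104,000,000 / 100,000,000 = 111 s

111 seconds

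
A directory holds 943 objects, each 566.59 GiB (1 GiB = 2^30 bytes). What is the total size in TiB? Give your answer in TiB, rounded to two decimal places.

Total = 943 × 566.59 GiB = 534294.37 GiB
= 534294.37 × 1,073,741,824 bytes = 573,694,211,396,730.88 bytes
1 TiB = 1,099,511,627,776 bytes
573,694,211,396,730.88 / 1,099,511,627,776 = 521.77 TiB

521.77 TiB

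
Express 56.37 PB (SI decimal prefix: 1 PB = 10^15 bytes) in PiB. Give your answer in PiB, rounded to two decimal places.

56.37 PB = 56.37 × 10^15 bytes = 56,370,000,000,000,000 bytes
1 PiB = 2^50 bytes = 1,125,899,906,842,624 bytes
56,370,000,000,000,000 / 1,125,899,906,842,624 = 50.07 PiB

50.07 PiB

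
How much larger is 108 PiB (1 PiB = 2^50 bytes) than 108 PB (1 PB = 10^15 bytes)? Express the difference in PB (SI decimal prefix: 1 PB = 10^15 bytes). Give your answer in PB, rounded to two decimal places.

13.60 PB

108 PiB = 108 × 1,125,899,906,842,624 = 121,597,189,939,003,392 bytes
108 PB = 108 × 1,000,000,000,000,000 = 108,000,000,000,000,000 bytes
difference = 13,597,189,939,003,392 bytes
13,597,189,939,003,392 / 1,000,000,000,000,000 = 13.60 PB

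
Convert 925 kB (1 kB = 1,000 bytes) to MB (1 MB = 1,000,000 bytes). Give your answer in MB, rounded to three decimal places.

925 kB × 1,000 bytes/kB = 925,000 bytes
1 MB = 1,000,000 bytes
925,000 / 1,000,000 = 0.925 MB

0.925 MB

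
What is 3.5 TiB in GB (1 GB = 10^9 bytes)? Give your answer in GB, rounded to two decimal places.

3.5 TiB = 3.5 × 2^40 bytes = 3,848,290,697,216 bytes
1 GB = 1,000,000,000 bytes
3,848,290,697,216 / 1,000,000,000 = 3,848.29 GB

3,848.29 GB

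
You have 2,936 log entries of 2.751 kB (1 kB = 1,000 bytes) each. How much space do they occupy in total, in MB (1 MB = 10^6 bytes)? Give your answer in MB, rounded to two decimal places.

8.08 MB

Total = 2,936 × 2.751 kB = 8076.936 kB
= 8076.936 × 1,000 bytes = 8,076,936 bytes
1 MB = 1,000,000 bytes
8,076,936 / 1,000,000 = 8.08 MB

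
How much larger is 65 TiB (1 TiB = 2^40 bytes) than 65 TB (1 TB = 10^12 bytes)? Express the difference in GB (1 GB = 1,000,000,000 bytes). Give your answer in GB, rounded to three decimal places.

65 TiB = 65 × 1,099,511,627,776 = 71,468,255,805,440 bytes
65 TB = 65 × 1,000,000,000,000 = 65,000,000,000,000 bytes
difference = 6,468,255,805,440 bytes
6,468,255,805,440 / 1,000,000,000 = 6,468.256 GB

6,468.256 GB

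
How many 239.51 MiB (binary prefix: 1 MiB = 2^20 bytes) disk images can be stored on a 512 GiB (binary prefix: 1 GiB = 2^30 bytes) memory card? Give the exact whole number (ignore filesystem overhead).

Capacity: 512 GiB = 549,755,813,888 bytes
Per item: 239.51 MiB = 251,144,437.76 bytes
⌊549,755,813,888 / 251,144,437.76⌋ = 2,189

2,189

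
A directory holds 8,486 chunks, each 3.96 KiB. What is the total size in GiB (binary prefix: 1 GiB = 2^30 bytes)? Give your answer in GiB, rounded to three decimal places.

Total = 8,486 × 3.96 KiB = 33604.56 KiB
= 33604.56 × 1,024 bytes = 34,411,069.44 bytes
1 GiB = 1,073,741,824 bytes
34,411,069.44 / 1,073,741,824 = 0.032 GiB

0.032 GiB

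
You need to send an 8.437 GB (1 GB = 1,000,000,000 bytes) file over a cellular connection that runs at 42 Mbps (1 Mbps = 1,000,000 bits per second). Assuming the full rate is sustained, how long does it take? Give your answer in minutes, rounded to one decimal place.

26.8 minutes

8.437 GB = 8,437,000,000 bytes = 67,496,000,000 bits
42 Mbps = 42,000,000 bits/s
time = 67,496,000,000 / 42,000,000 = 1,607.05 s
1,607.05 s / 60 = 26.8 minutes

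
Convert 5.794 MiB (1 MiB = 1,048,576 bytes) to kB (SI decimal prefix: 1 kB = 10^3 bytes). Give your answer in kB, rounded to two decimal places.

5.794 MiB = 5.794 × 2^20 bytes = 6,075,449.344 bytes
1 kB = 10^3 bytes = 1,000 bytes
6,075,449.344 / 1,000 = 6,075.45 kB

6,075.45 kB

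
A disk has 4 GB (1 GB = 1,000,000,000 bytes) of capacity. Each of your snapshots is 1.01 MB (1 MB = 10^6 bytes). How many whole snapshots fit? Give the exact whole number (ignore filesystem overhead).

3,960

Capacity: 4 GB = 4,000,000,000 bytes
Per item: 1.01 MB = 1,010,000 bytes
⌊4,000,000,000 / 1,010,000⌋ = 3,960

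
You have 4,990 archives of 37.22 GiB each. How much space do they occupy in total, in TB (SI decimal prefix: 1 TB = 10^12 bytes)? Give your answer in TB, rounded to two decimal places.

Total = 4,990 × 37.22 GiB = 185727.8 GiB
= 185727.8 × 1,073,741,824 bytes = 199,423,706,739,507.2 bytes
1 TB = 1,000,000,000,000 bytes
199,423,706,739,507.2 / 1,000,000,000,000 = 199.42 TB

199.42 TB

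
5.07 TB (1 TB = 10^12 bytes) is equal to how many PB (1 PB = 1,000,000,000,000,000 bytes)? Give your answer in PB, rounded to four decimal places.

5.07 TB × 1,000,000,000,000 bytes/TB = 5,070,000,000,000 bytes
1 PB = 1,000,000,000,000,000 bytes
5,070,000,000,000 / 1,000,000,000,000,000 = 0.0051 PB

0.0051 PB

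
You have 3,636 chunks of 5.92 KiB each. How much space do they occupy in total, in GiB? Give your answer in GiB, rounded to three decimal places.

0.021 GiB

Total = 3,636 × 5.92 KiB = 21525.12 KiB
= 21525.12 × 1,024 bytes = 22,041,722.88 bytes
1 GiB = 1,073,741,824 bytes
22,041,722.88 / 1,073,741,824 = 0.021 GiB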